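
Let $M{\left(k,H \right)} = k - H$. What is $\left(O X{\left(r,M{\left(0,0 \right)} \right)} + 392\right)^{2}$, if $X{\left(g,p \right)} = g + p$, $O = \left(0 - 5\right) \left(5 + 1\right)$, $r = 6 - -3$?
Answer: $14884$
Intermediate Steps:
$r = 9$ ($r = 6 + 3 = 9$)
$O = -30$ ($O = \left(-5\right) 6 = -30$)
$\left(O X{\left(r,M{\left(0,0 \right)} \right)} + 392\right)^{2} = \left(- 30 \left(9 + \left(0 - 0\right)\right) + 392\right)^{2} = \left(- 30 \left(9 + \left(0 + 0\right)\right) + 392\right)^{2} = \left(- 30 \left(9 + 0\right) + 392\right)^{2} = \left(\left(-30\right) 9 + 392\right)^{2} = \left(-270 + 392\right)^{2} = 122^{2} = 14884$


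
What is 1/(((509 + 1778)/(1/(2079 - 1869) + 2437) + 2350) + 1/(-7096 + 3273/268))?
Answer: 74736477985/175700848943844 ≈ 0.00042536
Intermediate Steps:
1/(((509 + 1778)/(1/(2079 - 1869) + 2437) + 2350) + 1/(-7096 + 3273/268)) = 1/((2287/(1/210 + 2437) + 2350) + 1/(-7096 + 3273*(1/268))) = 1/((2287/(1/210 + 2437) + 2350) + 1/(-7096 + 3273/268)) = 1/((2287/(511771/210) + 2350) + 1/(-1898455/268)) = 1/((2287*(210/511771) + 2350) - 268/1898455) = 1/((480270/511771 + 2350) - 268/1898455) = 1/(1203142120/511771 - 268/1898455) = 1/(175700848943844/74736477985) = 74736477985/175700848943844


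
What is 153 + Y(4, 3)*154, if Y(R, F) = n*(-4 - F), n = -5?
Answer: 5543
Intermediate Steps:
Y(R, F) = 20 + 5*F (Y(R, F) = -5*(-4 - F) = 20 + 5*F)
153 + Y(4, 3)*154 = 153 + (20 + 5*3)*154 = 153 + (20 + 15)*154 = 153 + 35*154 = 153 + 5390 = 5543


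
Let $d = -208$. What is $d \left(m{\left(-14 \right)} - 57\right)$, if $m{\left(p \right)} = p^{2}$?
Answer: $-28912$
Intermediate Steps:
$d \left(m{\left(-14 \right)} - 57\right) = - 208 \left(\left(-14\right)^{2} - 57\right) = - 208 \left(196 - 57\right) = \left(-208\right) 139 = -28912$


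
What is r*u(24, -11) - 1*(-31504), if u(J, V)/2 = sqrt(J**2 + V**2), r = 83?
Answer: 31504 + 166*sqrt(697) ≈ 35887.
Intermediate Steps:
u(J, V) = 2*sqrt(J**2 + V**2)
r*u(24, -11) - 1*(-31504) = 83*(2*sqrt(24**2 + (-11)**2)) - 1*(-31504) = 83*(2*sqrt(576 + 121)) + 31504 = 83*(2*sqrt(697)) + 31504 = 166*sqrt(697) + 31504 = 31504 + 166*sqrt(697)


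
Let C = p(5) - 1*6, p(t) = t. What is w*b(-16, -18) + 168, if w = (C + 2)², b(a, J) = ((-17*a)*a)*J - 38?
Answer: 78466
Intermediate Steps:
b(a, J) = -38 - 17*J*a² (b(a, J) = (-17*a²)*J - 38 = -17*J*a² - 38 = -38 - 17*J*a²)
C = -1 (C = 5 - 1*6 = 5 - 6 = -1)
w = 1 (w = (-1 + 2)² = 1² = 1)
w*b(-16, -18) + 168 = 1*(-38 - 17*(-18)*(-16)²) + 168 = 1*(-38 - 17*(-18)*256) + 168 = 1*(-38 + 78336) + 168 = 1*78298 + 168 = 78298 + 168 = 78466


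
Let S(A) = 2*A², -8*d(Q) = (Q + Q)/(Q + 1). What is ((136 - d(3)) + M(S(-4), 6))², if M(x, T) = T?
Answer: 5175625/256 ≈ 20217.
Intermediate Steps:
d(Q) = -Q/(4*(1 + Q)) (d(Q) = -(Q + Q)/(8*(Q + 1)) = -2*Q/(8*(1 + Q)) = -Q/(4*(1 + Q)))
((136 - d(3)) + M(S(-4), 6))² = ((136 - (-1)*3/(4 + 4*3)) + 6)² = ((136 - (-1)*3/(4 + 12)) + 6)² = ((136 - (-1)*3/16) + 6)² = ((136 - 1*(-3/16)) + 6)² = ((136 + 3/16) + 6)² = (2179/16 + 6)² = (2275/16)² = 5175625/256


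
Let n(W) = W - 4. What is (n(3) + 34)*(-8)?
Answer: -264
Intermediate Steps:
n(W) = -4 + W
(n(3) + 34)*(-8) = ((-4 + 3) + 34)*(-8) = (-1 + 34)*(-8) = 33*(-8) = -264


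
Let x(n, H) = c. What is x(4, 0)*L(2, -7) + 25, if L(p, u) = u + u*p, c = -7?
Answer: 172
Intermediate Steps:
x(n, H) = -7
L(p, u) = u + p*u
x(4, 0)*L(2, -7) + 25 = -(-49)*(1 + 2) + 25 = -(-49)*3 + 25 = -7*(-21) + 25 = 147 + 25 = 172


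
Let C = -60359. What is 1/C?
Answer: -1/60359 ≈ -1.6568e-5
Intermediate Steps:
1/C = 1/(-60359) = -1/60359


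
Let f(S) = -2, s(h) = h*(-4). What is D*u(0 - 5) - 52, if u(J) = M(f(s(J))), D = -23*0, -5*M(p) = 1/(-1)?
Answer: -52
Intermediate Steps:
s(h) = -4*h
M(p) = 1/5 (M(p) = -1/5/(-1) = -1/5*(-1) = 1/5)
D = 0
u(J) = 1/5
D*u(0 - 5) - 52 = 0*(1/5) - 52 = 0 - 52 = -52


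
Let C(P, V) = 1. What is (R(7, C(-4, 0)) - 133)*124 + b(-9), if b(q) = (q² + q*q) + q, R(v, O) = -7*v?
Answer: -22415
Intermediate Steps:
b(q) = q + 2*q² (b(q) = (q² + q²) + q = 2*q² + q = q + 2*q²)
(R(7, C(-4, 0)) - 133)*124 + b(-9) = (-7*7 - 133)*124 - 9*(1 + 2*(-9)) = (-49 - 133)*124 - 9*(1 - 18) = -182*124 - 9*(-17) = -22568 + 153 = -22415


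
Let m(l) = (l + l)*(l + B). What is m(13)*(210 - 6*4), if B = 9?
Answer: 106392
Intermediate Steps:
m(l) = 2*l*(9 + l) (m(l) = (l + l)*(l + 9) = (2*l)*(9 + l) = 2*l*(9 + l))
m(13)*(210 - 6*4) = (2*13*(9 + 13))*(210 - 6*4) = (2*13*22)*(210 - 24) = 572*186 = 106392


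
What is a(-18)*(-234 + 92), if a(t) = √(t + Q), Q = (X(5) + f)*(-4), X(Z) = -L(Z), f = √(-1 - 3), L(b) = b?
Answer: -142*√(2 - 8*I) ≈ -321.41 + 250.95*I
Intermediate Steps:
f = 2*I (f = √(-4) = 2*I ≈ 2.0*I)
X(Z) = -Z
Q = 20 - 8*I (Q = (-1*5 + 2*I)*(-4) = (-5 + 2*I)*(-4) = 20 - 8*I ≈ 20.0 - 8.0*I)
a(t) = √(20 + t - 8*I) (a(t) = √(t + (20 - 8*I)) = √(20 + t - 8*I))
a(-18)*(-234 + 92) = √(20 - 18 - 8*I)*(-234 + 92) = √(2 - 8*I)*(-142) = -142*√(2 - 8*I)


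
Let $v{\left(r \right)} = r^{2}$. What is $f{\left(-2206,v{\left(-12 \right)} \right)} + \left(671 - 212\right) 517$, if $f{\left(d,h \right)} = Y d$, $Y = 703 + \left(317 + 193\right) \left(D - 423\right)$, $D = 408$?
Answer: $15562385$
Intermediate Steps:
$Y = -6947$ ($Y = 703 + \left(317 + 193\right) \left(408 - 423\right) = 703 + 510 \left(-15\right) = 703 - 7650 = -6947$)
$f{\left(d,h \right)} = - 6947 d$
$f{\left(-2206,v{\left(-12 \right)} \right)} + \left(671 - 212\right) 517 = \left(-6947\right) \left(-2206\right) + \left(671 - 212\right) 517 = 15325082 + 459 \cdot 517 = 15325082 + 237303 = 15562385$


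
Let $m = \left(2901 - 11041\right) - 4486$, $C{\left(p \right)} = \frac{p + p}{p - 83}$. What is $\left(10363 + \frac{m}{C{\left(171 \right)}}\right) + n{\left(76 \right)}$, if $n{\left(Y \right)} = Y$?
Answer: $\frac{1229525}{171} \approx 7190.2$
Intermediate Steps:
$C{\left(p \right)} = \frac{2 p}{-83 + p}$
$m = -12626$ ($m = \left(2901 - 11041\right) - 4486 = -8140 - 4486 = -12626$)
$\left(10363 + \frac{m}{C{\left(171 \right)}}\right) + n{\left(76 \right)} = \left(10363 - \frac{12626}{2 \cdot 171 \frac{1}{-83 + 171}}\right) + 76 = \left(10363 - \frac{12626}{2 \cdot 171 \cdot \frac{1}{88}}\right) + 76 = \left(10363 - \frac{12626}{\frac{171}{44}}\right) + 76 = \left(10363 - \frac{555544}{171}\right) + 76 = \frac{1216529}{171} + 76 = \frac{1229525}{171}$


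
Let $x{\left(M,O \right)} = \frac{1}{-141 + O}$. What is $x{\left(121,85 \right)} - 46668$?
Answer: $- \frac{2613409}{56} \approx -46668.0$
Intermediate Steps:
$x{\left(121,85 \right)} - 46668 = \frac{1}{-141 + 85} - 46668 = \frac{1}{-56} - 46668 = - \frac{1}{56} - 46668 = - \frac{2613409}{56}$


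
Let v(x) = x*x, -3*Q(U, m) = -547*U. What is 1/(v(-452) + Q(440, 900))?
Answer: 3/853592 ≈ 3.5146e-6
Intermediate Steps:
Q(U, m) = 547*U/3 (Q(U, m) = -(-547)*U/3 = 547*U/3)
v(x) = x**2
1/(v(-452) + Q(440, 900)) = 1/((-452)**2 + (547/3)*440) = 1/(204304 + 240680/3) = 1/(853592/3) = 3/853592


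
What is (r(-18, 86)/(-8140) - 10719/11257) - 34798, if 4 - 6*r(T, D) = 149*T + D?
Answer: -478305265610/13744797 ≈ -34799.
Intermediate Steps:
r(T, D) = ⅔ - 149*T/6 - D/6 (r(T, D) = ⅔ - (149*T + D)/6 = ⅔ - (D + 149*T)/6 = ⅔ + (-149*T/6 - D/6) = ⅔ - 149*T/6 - D/6)
(r(-18, 86)/(-8140) - 10719/11257) - 34798 = ((⅔ - 149/6*(-18) - ⅙*86)/(-8140) - 10719/11257) - 34798 = ((⅔ + 447 - 43/3)*(-1/8140) - 10719*1/11257) - 34798 = ((1300/3)*(-1/8140) - 10719/11257) - 34798 = (-65/1221 - 10719/11257) - 34798 = -13819604/13744797 - 34798 = -478305265610/13744797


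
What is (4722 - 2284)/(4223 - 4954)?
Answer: -2438/731 ≈ -3.3352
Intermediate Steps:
(4722 - 2284)/(4223 - 4954) = 2438/(-731) = 2438*(-1/731) = -2438/731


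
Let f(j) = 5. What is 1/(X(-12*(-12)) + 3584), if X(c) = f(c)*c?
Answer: 1/4304 ≈ 0.00023234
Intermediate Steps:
X(c) = 5*c
1/(X(-12*(-12)) + 3584) = 1/(5*(-12*(-12)) + 3584) = 1/(5*144 + 3584) = 1/(720 + 3584) = 1/4304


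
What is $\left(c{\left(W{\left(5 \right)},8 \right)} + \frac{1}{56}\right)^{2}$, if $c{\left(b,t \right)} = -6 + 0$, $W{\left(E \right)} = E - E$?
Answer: $\frac{112225}{3136} \approx 35.786$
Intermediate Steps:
$W{\left(E \right)} = 0$
$c{\left(b,t \right)} = -6$
$\left(c{\left(W{\left(5 \right)},8 \right)} + \frac{1}{56}\right)^{2} = \left(-6 + \frac{1}{56}\right)^{2} = \left(- \frac{335}{56}\right)^{2} = \frac{112225}{3136}$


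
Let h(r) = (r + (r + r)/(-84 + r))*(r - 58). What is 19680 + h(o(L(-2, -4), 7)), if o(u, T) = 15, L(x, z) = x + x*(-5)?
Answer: 438235/23 ≈ 19054.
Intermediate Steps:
L(x, z) = -4*x (L(x, z) = x - 5*x = -4*x)
h(r) = (-58 + r)*(r + 2*r/(-84 + r)) (h(r) = (r + (2*r)/(-84 + r))*(-58 + r) = (r + 2*r/(-84 + r))*(-58 + r) = (-58 + r)*(r + 2*r/(-84 + r)))
19680 + h(o(L(-2, -4), 7)) = 19680 + 15*(4756 + 15² - 140*15)/(-84 + 15) = 19680 + 15*(4756 + 225 - 2100)/(-69) = 19680 + 15*(-1/69)*2881 = 19680 - 14405/23 = 438235/23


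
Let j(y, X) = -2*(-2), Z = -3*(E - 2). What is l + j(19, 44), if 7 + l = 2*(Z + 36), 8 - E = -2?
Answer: 21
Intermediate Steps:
E = 10 (E = 8 - 1*(-2) = 8 + 2 = 10)
Z = -24 (Z = -3*(10 - 2) = -3*8 = -24)
j(y, X) = 4
l = 17 (l = -7 + 2*(-24 + 36) = -7 + 2*12 = -7 + 24 = 17)
l + j(19, 44) = 17 + 4 = 21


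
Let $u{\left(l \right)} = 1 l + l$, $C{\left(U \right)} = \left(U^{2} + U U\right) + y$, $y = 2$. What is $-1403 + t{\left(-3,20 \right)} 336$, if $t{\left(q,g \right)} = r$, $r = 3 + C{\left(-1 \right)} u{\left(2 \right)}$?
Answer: $4981$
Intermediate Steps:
$C{\left(U \right)} = 2 + 2 U^{2}$ ($C{\left(U \right)} = \left(U^{2} + U U\right) + 2 = \left(U^{2} + U^{2}\right) + 2 = 2 U^{2} + 2 = 2 + 2 U^{2}$)
$u{\left(l \right)} = 2 l$ ($u{\left(l \right)} = l + l = 2 l$)
$r = 19$ ($r = 3 + \left(2 + 2 \left(-1\right)^{2}\right) 2 \cdot 2 = 3 + \left(2 + 2 \cdot 1\right) 4 = 3 + \left(2 + 2\right) 4 = 3 + 4 \cdot 4 = 3 + 16 = 19$)
$t{\left(q,g \right)} = 19$
$-1403 + t{\left(-3,20 \right)} 336 = -1403 + 19 \cdot 336 = -1403 + 6384 = 4981$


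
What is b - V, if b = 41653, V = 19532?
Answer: 22121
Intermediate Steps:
b - V = 41653 - 1*19532 = 41653 - 19532 = 22121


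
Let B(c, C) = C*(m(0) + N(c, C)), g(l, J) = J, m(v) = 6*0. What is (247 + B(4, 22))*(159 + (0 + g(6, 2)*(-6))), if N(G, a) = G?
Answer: 49245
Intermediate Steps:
m(v) = 0
B(c, C) = C*c (B(c, C) = C*(0 + c) = C*c)
(247 + B(4, 22))*(159 + (0 + g(6, 2)*(-6))) = (247 + 22*4)*(159 + (0 + 2*(-6))) = (247 + 88)*(159 + (0 - 12)) = 335*(159 - 12) = 335*147 = 49245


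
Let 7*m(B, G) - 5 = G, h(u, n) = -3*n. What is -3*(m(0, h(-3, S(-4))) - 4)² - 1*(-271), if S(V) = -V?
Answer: 196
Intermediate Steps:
m(B, G) = 5/7 + G/7
-3*(m(0, h(-3, S(-4))) - 4)² - 1*(-271) = -3*((5/7 + (-(-3)*(-4))/7) - 4)² - 1*(-271) = -3*((5/7 + (-3*4)/7) - 4)² + 271 = -3*((5/7 + (⅐)*(-12)) - 4)² + 271 = -3*((5/7 - 12/7) - 4)² + 271 = -3*(-1 - 4)² + 271 = -3*(-5)² + 271 = -3*25 + 271 = -75 + 271 = 196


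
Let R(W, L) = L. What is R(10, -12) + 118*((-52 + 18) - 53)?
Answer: -10278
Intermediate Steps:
R(10, -12) + 118*((-52 + 18) - 53) = -12 + 118*((-52 + 18) - 53) = -12 + 118*(-34 - 53) = -12 + 118*(-87) = -12 - 10266 = -10278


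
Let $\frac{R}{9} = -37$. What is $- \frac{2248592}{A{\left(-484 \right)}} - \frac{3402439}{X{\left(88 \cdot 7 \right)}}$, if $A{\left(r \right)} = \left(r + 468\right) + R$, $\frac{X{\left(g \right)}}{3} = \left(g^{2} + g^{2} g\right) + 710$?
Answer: $\frac{1579354036786901}{245128939914} \approx 6443.0$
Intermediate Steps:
$R = -333$ ($R = 9 \left(-37\right) = -333$)
$X{\left(g \right)} = 2130 + 3 g^{2} + 3 g^{3}$ ($X{\left(g \right)} = 3 \left(\left(g^{2} + g^{2} g\right) + 710\right) = 3 \left(\left(g^{2} + g^{3}\right) + 710\right) = 3 \left(710 + g^{2} + g^{3}\right) = 2130 + 3 g^{2} + 3 g^{3}$)
$A{\left(r \right)} = 135 + r$ ($A{\left(r \right)} = \left(r + 468\right) - 333 = \left(468 + r\right) - 333 = 135 + r$)
$- \frac{2248592}{A{\left(-484 \right)}} - \frac{3402439}{X{\left(88 \cdot 7 \right)}} = - \frac{2248592}{135 - 484} - \frac{3402439}{2130 + 3 \left(88 \cdot 7\right)^{2} + 3 \left(88 \cdot 7\right)^{3}} = - \frac{2248592}{-349} - \frac{3402439}{2130 + 3 \cdot 616^{2} + 3 \cdot 616^{3}} = \left(-2248592\right) \left(- \frac{1}{349}\right) - \frac{3402439}{2130 + 3 \cdot 379456 + 3 \cdot 233744896} = \frac{2248592}{349} - \frac{3402439}{2130 + 1138368 + 701234688} = \frac{2248592}{349} - \frac{3402439}{702375186} = \frac{1579354036786901}{245128939914}$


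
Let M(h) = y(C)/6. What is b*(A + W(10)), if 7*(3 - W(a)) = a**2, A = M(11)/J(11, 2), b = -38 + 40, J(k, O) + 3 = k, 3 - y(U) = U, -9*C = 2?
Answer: -33925/1512 ≈ -22.437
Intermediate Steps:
C = -2/9 (C = -1/9*2 = -2/9 ≈ -0.22222)
y(U) = 3 - U
J(k, O) = -3 + k
M(h) = 29/54 (M(h) = (3 - 1*(-2/9))/6 = (3 + 2/9)*(1/6) = (29/9)*(1/6) = 29/54)
b = 2
A = 29/432 (A = 29/(54*(-3 + 11)) = (29/54)/8 = (29/54)*(1/8) = 29/432 ≈ 0.067130)
W(a) = 3 - a**2/7
b*(A + W(10)) = 2*(29/432 + (3 - 1/7*10**2)) = 2*(29/432 + (3 - 1/7*100)) = 2*(29/432 + (3 - 100/7)) = 2*(29/432 - 79/7) = 2*(-33925/3024) = -33925/1512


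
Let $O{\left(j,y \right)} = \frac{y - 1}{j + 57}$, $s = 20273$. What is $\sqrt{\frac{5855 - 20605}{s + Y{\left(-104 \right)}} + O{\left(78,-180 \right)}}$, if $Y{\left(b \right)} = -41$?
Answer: $\frac{i \sqrt{1323800835}}{25290} \approx 1.4387 i$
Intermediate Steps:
$O{\left(j,y \right)} = \frac{-1 + y}{57 + j}$
$\sqrt{\frac{5855 - 20605}{s + Y{\left(-104 \right)}} + O{\left(78,-180 \right)}} = \sqrt{\frac{5855 - 20605}{20273 - 41} + \frac{-1 - 180}{57 + 78}} = \sqrt{- \frac{14750}{20232} + \frac{1}{135} \left(-181\right)} = \sqrt{\left(-14750\right) \frac{1}{20232} + \frac{1}{135} \left(-181\right)} = \sqrt{- \frac{7375}{10116} - \frac{181}{135}} = \sqrt{- \frac{314069}{151740}} = \frac{i \sqrt{1323800835}}{25290}$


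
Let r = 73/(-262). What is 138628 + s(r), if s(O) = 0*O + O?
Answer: 36320463/262 ≈ 1.3863e+5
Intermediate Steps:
r = -73/262 (r = 73*(-1/262) = -73/262 ≈ -0.27863)
s(O) = O (s(O) = 0 + O = O)
138628 + s(r) = 138628 - 73/262 = 36320463/262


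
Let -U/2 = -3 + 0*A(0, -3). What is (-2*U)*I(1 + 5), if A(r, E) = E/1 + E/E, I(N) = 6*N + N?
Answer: -504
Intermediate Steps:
I(N) = 7*N
A(r, E) = 1 + E (A(r, E) = E*1 + 1 = E + 1 = 1 + E)
U = 6 (U = -2*(-3 + 0*(1 - 3)) = -2*(-3 + 0*(-2)) = -2*(-3 + 0) = -2*(-3) = 6)
(-2*U)*I(1 + 5) = (-2*6)*(7*(1 + 5)) = -84*6 = -12*42 = -504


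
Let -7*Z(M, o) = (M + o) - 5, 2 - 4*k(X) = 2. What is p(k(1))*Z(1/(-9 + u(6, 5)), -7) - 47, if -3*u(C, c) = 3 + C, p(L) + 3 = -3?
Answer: -803/14 ≈ -57.357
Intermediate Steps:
k(X) = 0 (k(X) = ½ - ¼*2 = ½ - ½ = 0)
p(L) = -6 (p(L) = -3 - 3 = -6)
u(C, c) = -1 - C/3 (u(C, c) = -(3 + C)/3 = -1 - C/3)
Z(M, o) = 5/7 - M/7 - o/7 (Z(M, o) = -((M + o) - 5)/7 = -(-5 + M + o)/7 = 5/7 - M/7 - o/7)
p(k(1))*Z(1/(-9 + u(6, 5)), -7) - 47 = -6*(5/7 - 1/(7*(-9 + (-1 - ⅓*6))) - ⅐*(-7)) - 47 = -6*(5/7 - 1/(7*(-9 + (-1 - 2))) + 1) - 47 = -6*(5/7 - 1/(7*(-9 - 3)) + 1) - 47 = -6*(5/7 - ⅐/(-12) + 1) - 47 = -6*(5/7 - ⅐*(-1/12) + 1) - 47 = -6*(5/7 + 1/84 + 1) - 47 = -6*145/84 - 47 = -145/14 - 47 = -803/14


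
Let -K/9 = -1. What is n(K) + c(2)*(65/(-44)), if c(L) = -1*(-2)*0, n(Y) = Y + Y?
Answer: 18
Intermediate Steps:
K = 9 (K = -9*(-1) = 9)
n(Y) = 2*Y
c(L) = 0 (c(L) = 2*0 = 0)
n(K) + c(2)*(65/(-44)) = 2*9 + 0*(65/(-44)) = 18 + 0*(65*(-1/44)) = 18 + 0*(-65/44) = 18 + 0 = 18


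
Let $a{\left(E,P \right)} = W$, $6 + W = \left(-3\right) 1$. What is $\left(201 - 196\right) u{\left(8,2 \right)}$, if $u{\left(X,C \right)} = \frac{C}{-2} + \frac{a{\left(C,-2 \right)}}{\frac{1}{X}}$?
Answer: $-365$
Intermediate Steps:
$W = -9$ ($W = -6 - 3 = -9$)
$a{\left(E,P \right)} = -9$
$u{\left(X,C \right)} = - 9 X - \frac{C}{2}$ ($u{\left(X,C \right)} = \frac{C}{-2} - \frac{9}{\frac{1}{X}} = C \left(- \frac{1}{2}\right) - 9 X = - \frac{C}{2} - 9 X = - 9 X - \frac{C}{2}$)
$\left(201 - 196\right) u{\left(8,2 \right)} = \left(201 - 196\right) \left(\left(-9\right) 8 - 1\right) = 5 \left(-72 - 1\right) = 5 \left(-73\right) = -365$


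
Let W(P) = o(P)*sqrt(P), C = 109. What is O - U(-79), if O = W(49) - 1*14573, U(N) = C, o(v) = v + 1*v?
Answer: -13996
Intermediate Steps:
o(v) = 2*v (o(v) = v + v = 2*v)
U(N) = 109
W(P) = 2*P**(3/2) (W(P) = (2*P)*sqrt(P) = 2*P**(3/2))
O = -13887 (O = 2*49**(3/2) - 1*14573 = 2*343 - 14573 = 686 - 14573 = -13887)
O - U(-79) = -13887 - 1*109 = -13887 - 109 = -13996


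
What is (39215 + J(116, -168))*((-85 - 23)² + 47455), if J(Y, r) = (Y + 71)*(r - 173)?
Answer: -1451489688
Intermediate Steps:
J(Y, r) = (-173 + r)*(71 + Y) (J(Y, r) = (71 + Y)*(-173 + r) = (-173 + r)*(71 + Y))
(39215 + J(116, -168))*((-85 - 23)² + 47455) = (39215 + (-12283 - 173*116 + 71*(-168) + 116*(-168)))*((-85 - 23)² + 47455) = (39215 + (-12283 - 20068 - 11928 - 19488))*((-108)² + 47455) = (39215 - 63767)*(11664 + 47455) = -24552*59119 = -1451489688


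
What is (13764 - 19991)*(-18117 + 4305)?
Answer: 86007324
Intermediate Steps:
(13764 - 19991)*(-18117 + 4305) = -6227*(-13812) = 86007324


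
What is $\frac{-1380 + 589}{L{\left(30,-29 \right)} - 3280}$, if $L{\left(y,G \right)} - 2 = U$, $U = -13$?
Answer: $\frac{791}{3291} \approx 0.24035$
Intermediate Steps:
$L{\left(y,G \right)} = -11$ ($L{\left(y,G \right)} = 2 - 13 = -11$)
$\frac{-1380 + 589}{L{\left(30,-29 \right)} - 3280} = \frac{-1380 + 589}{-11 - 3280} = - \frac{791}{-3291} = \left(-791\right) \left(- \frac{1}{3291}\right) = \frac{791}{3291}$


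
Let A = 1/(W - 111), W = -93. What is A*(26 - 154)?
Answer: 32/51 ≈ 0.62745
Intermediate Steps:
A = -1/204 (A = 1/(-93 - 111) = 1/(-204) = -1/204 ≈ -0.0049020)
A*(26 - 154) = -(26 - 154)/204 = -1/204*(-128) = 32/51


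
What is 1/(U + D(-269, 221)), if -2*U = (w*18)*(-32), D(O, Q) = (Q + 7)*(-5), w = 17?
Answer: 1/3756 ≈ 0.00026624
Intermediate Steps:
D(O, Q) = -35 - 5*Q (D(O, Q) = (7 + Q)*(-5) = -35 - 5*Q)
U = 4896 (U = -17*18*(-32)/2 = -153*(-32) = -½*(-9792) = 4896)
1/(U + D(-269, 221)) = 1/(4896 + (-35 - 5*221)) = 1/(4896 + (-35 - 1105)) = 1/(4896 - 1140) = 1/3756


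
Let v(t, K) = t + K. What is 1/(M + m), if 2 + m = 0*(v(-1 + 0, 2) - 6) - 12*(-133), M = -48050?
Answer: -1/46456 ≈ -2.1526e-5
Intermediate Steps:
v(t, K) = K + t
m = 1594 (m = -2 + (0*((2 + (-1 + 0)) - 6) - 12*(-133)) = -2 + (0*((2 - 1) - 6) + 1596) = -2 + (0*(1 - 6) + 1596) = -2 + (0*(-5) + 1596) = -2 + (0 + 1596) = -2 + 1596 = 1594)
1/(M + m) = 1/(-48050 + 1594) = 1/(-46456) = -1/46456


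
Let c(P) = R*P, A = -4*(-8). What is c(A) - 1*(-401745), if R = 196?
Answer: 408017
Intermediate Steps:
A = 32
c(P) = 196*P
c(A) - 1*(-401745) = 196*32 - 1*(-401745) = 6272 + 401745 = 408017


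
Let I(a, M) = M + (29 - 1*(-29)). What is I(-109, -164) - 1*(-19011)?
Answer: 18905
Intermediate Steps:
I(a, M) = 58 + M (I(a, M) = M + (29 + 29) = M + 58 = 58 + M)
I(-109, -164) - 1*(-19011) = (58 - 164) - 1*(-19011) = -106 + 19011 = 18905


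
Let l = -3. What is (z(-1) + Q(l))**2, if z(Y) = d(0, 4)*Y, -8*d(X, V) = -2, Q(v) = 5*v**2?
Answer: 32041/16 ≈ 2002.6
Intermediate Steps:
d(X, V) = 1/4 (d(X, V) = -1/8*(-2) = 1/4)
z(Y) = Y/4
(z(-1) + Q(l))**2 = ((1/4)*(-1) + 5*(-3)**2)**2 = (-1/4 + 5*9)**2 = (-1/4 + 45)**2 = (179/4)**2 = 32041/16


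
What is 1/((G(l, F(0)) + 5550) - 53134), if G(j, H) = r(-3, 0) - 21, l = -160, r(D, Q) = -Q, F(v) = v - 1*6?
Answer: -1/47605 ≈ -2.1006e-5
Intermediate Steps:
F(v) = -6 + v (F(v) = v - 6 = -6 + v)
G(j, H) = -21 (G(j, H) = -1*0 - 21 = 0 - 21 = -21)
1/((G(l, F(0)) + 5550) - 53134) = 1/((-21 + 5550) - 53134) = 1/(5529 - 53134) = 1/(-47605) = -1/47605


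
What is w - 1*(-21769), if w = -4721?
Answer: 17048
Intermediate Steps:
w - 1*(-21769) = -4721 - 1*(-21769) = -4721 + 21769 = 17048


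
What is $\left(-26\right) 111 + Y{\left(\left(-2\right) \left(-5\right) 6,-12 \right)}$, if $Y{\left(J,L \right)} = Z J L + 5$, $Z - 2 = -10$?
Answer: $2879$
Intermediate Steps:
$Z = -8$ ($Z = 2 - 10 = -8$)
$Y{\left(J,L \right)} = 5 - 8 J L$ ($Y{\left(J,L \right)} = - 8 J L + 5 = 5 - 8 J L$)
$\left(-26\right) 111 + Y{\left(\left(-2\right) \left(-5\right) 6,-12 \right)} = \left(-26\right) 111 - \left(-5 + 8 \left(-2\right) \left(-5\right) 6 \left(-12\right)\right) = -2886 - \left(-5 + 8 \cdot 10 \cdot 6 \left(-12\right)\right) = -2886 - \left(-5 + 480 \left(-12\right)\right) = -2886 + \left(5 + 5760\right) = -2886 + 5765 = 2879$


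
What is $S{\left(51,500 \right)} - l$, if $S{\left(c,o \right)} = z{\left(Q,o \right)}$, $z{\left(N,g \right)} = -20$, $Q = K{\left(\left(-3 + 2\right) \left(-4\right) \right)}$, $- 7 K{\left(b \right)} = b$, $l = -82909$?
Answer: $82889$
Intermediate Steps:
$K{\left(b \right)} = - \frac{b}{7}$
$Q = - \frac{4}{7}$ ($Q = - \frac{\left(-3 + 2\right) \left(-4\right)}{7} = - \frac{\left(-1\right) \left(-4\right)}{7} = \left(- \frac{1}{7}\right) 4 = - \frac{4}{7} \approx -0.57143$)
$S{\left(c,o \right)} = -20$
$S{\left(51,500 \right)} - l = -20 - -82909 = -20 + 82909 = 82889$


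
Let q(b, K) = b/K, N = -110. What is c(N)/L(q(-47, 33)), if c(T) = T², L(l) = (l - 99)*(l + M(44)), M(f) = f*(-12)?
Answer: 6588450/28949447 ≈ 0.22758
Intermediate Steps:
M(f) = -12*f
L(l) = (-528 + l)*(-99 + l) (L(l) = (l - 99)*(l - 12*44) = (-99 + l)*(l - 528) = (-99 + l)*(-528 + l) = (-528 + l)*(-99 + l))
c(N)/L(q(-47, 33)) = (-110)²/(52272 + (-47/33)² - (-29469)/33) = 12100/(52272 + (-47*1/33)² - (-29469)/33) = 12100/(52272 + (-47/33)² - 627*(-47/33)) = 12100/(52272 + 2209/1089 + 893) = 12100/(57898894/1089) = 12100*(1089/57898894) = 6588450/28949447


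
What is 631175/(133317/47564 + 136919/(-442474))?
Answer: 288773996866300/1140801977 ≈ 2.5313e+5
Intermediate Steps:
631175/(133317/47564 + 136919/(-442474)) = 631175/(133317*(1/47564) + 136919*(-1/442474)) = 631175/(133317/47564 - 5953/19238) = 631175/(1140801977/457518116) = 631175*(457518116/1140801977) = 288773996866300/1140801977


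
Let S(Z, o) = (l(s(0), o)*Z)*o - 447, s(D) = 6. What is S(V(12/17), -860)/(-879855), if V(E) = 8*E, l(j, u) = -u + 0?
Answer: 23669733/4985845 ≈ 4.7474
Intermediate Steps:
l(j, u) = -u
S(Z, o) = -447 - Z*o² (S(Z, o) = ((-o)*Z)*o - 447 = (-Z*o)*o - 447 = -Z*o² - 447 = -447 - Z*o²)
S(V(12/17), -860)/(-879855) = (-447 - 1*8*(12/17)*(-860)²)/(-879855) = (-447 - 1*8*(12*(1/17))*739600)*(-1/879855) = (-447 - 1*8*(12/17)*739600)*(-1/879855) = (-447 - 1*96/17*739600)*(-1/879855) = (-447 - 71001600/17)*(-1/879855) = -71009199/17*(-1/879855) = 23669733/4985845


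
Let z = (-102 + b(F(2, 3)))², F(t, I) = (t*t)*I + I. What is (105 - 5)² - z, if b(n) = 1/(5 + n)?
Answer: -157521/400 ≈ -393.80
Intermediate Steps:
F(t, I) = I + I*t² (F(t, I) = t²*I + I = I*t² + I = I + I*t²)
z = 4157521/400 (z = (-102 + 1/(5 + 3*(1 + 2²)))² = (-102 + 1/(5 + 3*(1 + 4)))² = (-102 + 1/(5 + 3*5))² = (-102 + 1/(5 + 15))² = (-102 + 1/20)² = (-2039/20)² = 4157521/400 ≈ 10394.)
(105 - 5)² - z = (105 - 5)² - 1*4157521/400 = 100² - 4157521/400 = 10000 - 4157521/400 = -157521/400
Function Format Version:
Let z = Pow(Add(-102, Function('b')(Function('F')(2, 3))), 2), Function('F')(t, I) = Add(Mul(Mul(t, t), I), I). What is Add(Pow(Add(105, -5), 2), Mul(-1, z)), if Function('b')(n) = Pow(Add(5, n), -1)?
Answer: Rational(-157521, 400) ≈ -393.80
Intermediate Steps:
Function('F')(t, I) = Add(I, Mul(I, Pow(t, 2))) (Function('F')(t, I) = Add(Mul(Pow(t, 2), I), I) = Add(Mul(I, Pow(t, 2)), I) = Add(I, Mul(I, Pow(t, 2))))
z = Rational(4157521, 400) (z = Pow(Add(-102, Pow(Add(5, Mul(3, Add(1, Pow(2, 2)))), -1)), 2) = Pow(Add(-102, Pow(Add(5, Mul(3, Add(1, 4))), -1)), 2) = Pow(Add(-102, Pow(Add(5, Mul(3, 5)), -1)), 2) = Pow(Add(-102, Pow(Add(5, 15), -1)), 2) = Pow(Add(-102, Pow(20, -1)), 2) = Pow(Add(-102, Rational(1, 20)), 2) = Pow(Rational(-2039, 20), 2) = Rational(4157521, 400) ≈ 10394.)
Add(Pow(Add(105, -5), 2), Mul(-1, z)) = Add(Pow(Add(105, -5), 2), Mul(-1, Rational(4157521, 400))) = Add(Pow(100, 2), Rational(-4157521, 400)) = Add(10000, Rational(-4157521, 400)) = Rational(-157521, 400)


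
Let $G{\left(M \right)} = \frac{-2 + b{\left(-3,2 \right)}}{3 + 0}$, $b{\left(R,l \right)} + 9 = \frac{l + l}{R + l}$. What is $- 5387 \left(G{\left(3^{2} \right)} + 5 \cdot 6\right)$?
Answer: $-134675$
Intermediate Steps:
$b{\left(R,l \right)} = -9 + \frac{2 l}{R + l}$ ($b{\left(R,l \right)} = -9 + \frac{l + l}{R + l} = -9 + \frac{2 l}{R + l}$)
$G{\left(M \right)} = -5$ ($G{\left(M \right)} = \frac{-2 + \frac{\left(-9\right) \left(-3\right) - 14}{-3 + 2}}{3 + 0} = \frac{-2 + \frac{27 - 14}{-1}}{3} = \left(-2 - 13\right) \frac{1}{3} = \left(-15\right) \frac{1}{3} = -5$)
$- 5387 \left(G{\left(3^{2} \right)} + 5 \cdot 6\right) = - 5387 \left(-5 + 5 \cdot 6\right) = - 5387 \left(-5 + 30\right) = \left(-5387\right) 25 = -134675$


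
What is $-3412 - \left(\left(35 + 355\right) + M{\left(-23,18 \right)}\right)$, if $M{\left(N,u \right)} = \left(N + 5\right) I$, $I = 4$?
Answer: $-3730$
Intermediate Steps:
$M{\left(N,u \right)} = 20 + 4 N$ ($M{\left(N,u \right)} = \left(N + 5\right) 4 = \left(5 + N\right) 4 = 20 + 4 N$)
$-3412 - \left(\left(35 + 355\right) + M{\left(-23,18 \right)}\right) = -3412 - \left(\left(35 + 355\right) + \left(20 + 4 \left(-23\right)\right)\right) = -3412 - \left(390 + \left(20 - 92\right)\right) = -3412 - \left(390 - 72\right) = -3412 - 318 = -3730$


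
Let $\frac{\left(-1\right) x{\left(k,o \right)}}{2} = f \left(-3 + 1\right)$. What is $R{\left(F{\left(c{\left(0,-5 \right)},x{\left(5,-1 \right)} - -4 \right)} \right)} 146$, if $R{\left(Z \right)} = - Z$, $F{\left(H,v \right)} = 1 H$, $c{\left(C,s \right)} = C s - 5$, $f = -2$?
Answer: $730$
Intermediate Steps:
$c{\left(C,s \right)} = -5 + C s$
$x{\left(k,o \right)} = -8$ ($x{\left(k,o \right)} = - 2 \left(- 2 \left(-3 + 1\right)\right) = - 2 \left(\left(-2\right) \left(-2\right)\right) = \left(-2\right) 4 = -8$)
$F{\left(H,v \right)} = H$
$R{\left(F{\left(c{\left(0,-5 \right)},x{\left(5,-1 \right)} - -4 \right)} \right)} 146 = - (-5 + 0 \left(-5\right)) 146 = - (-5 + 0) 146 = \left(-1\right) \left(-5\right) 146 = 5 \cdot 146 = 730$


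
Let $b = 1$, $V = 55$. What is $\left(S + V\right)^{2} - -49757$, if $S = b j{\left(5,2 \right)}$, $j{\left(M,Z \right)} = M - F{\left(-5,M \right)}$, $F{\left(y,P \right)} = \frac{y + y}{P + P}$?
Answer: $53478$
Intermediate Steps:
$F{\left(y,P \right)} = \frac{y}{P}$ ($F{\left(y,P \right)} = \frac{2 y}{2 P} = 2 y \frac{1}{2 P} = \frac{y}{P}$)
$j{\left(M,Z \right)} = M + \frac{5}{M}$ ($j{\left(M,Z \right)} = M - - \frac{5}{M} = M + \frac{5}{M}$)
$S = 6$ ($S = 1 \left(5 + \frac{5}{5}\right) = 1 \left(5 + 5 \cdot \frac{1}{5}\right) = 1 \left(5 + 1\right) = 1 \cdot 6 = 6$)
$\left(S + V\right)^{2} - -49757 = \left(6 + 55\right)^{2} - -49757 = 61^{2} + 49757 = 3721 + 49757 = 53478$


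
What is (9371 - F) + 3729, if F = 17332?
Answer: -4232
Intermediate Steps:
(9371 - F) + 3729 = (9371 - 1*17332) + 3729 = (9371 - 17332) + 3729 = -7961 + 3729 = -4232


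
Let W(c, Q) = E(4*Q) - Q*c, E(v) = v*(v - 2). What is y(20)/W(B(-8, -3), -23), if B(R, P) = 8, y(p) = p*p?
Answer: 25/552 ≈ 0.045290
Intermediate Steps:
y(p) = p²
E(v) = v*(-2 + v)
W(c, Q) = -Q*c + 4*Q*(-2 + 4*Q) (W(c, Q) = (4*Q)*(-2 + 4*Q) - Q*c = 4*Q*(-2 + 4*Q) - Q*c = -Q*c + 4*Q*(-2 + 4*Q))
y(20)/W(B(-8, -3), -23) = 20²/((-23*(-8 - 1*8 + 16*(-23)))) = 400/((-23*(-8 - 8 - 368))) = 400/((-23*(-384))) = 400/8832 = 400*(1/8832) = 25/552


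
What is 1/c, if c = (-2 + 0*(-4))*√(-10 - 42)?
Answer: I*√13/52 ≈ 0.069337*I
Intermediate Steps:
c = -4*I*√13 (c = (-2 + 0)*√(-52) = -4*I*√13 ≈ -14.422*I)
1/c = 1/(-4*I*√13) = I*√13/52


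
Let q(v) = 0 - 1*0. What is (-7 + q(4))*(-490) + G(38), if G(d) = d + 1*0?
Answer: 3468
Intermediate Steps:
q(v) = 0 (q(v) = 0 + 0 = 0)
G(d) = d (G(d) = d + 0 = d)
(-7 + q(4))*(-490) + G(38) = (-7 + 0)*(-490) + 38 = -7*(-490) + 38 = 3430 + 38 = 3468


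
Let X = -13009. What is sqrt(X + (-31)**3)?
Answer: 20*I*sqrt(107) ≈ 206.88*I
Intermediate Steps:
sqrt(X + (-31)**3) = sqrt(-13009 + (-31)**3) = sqrt(-13009 - 29791) = sqrt(-42800) = 20*I*sqrt(107)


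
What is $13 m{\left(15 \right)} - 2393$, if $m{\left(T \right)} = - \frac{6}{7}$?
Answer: $- \frac{16829}{7} \approx -2404.1$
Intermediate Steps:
$m{\left(T \right)} = - \frac{6}{7}$ ($m{\left(T \right)} = \left(-6\right) \frac{1}{7} = - \frac{6}{7}$)
$13 m{\left(15 \right)} - 2393 = 13 \left(- \frac{6}{7}\right) - 2393 = - \frac{78}{7} - 2393 = - \frac{16829}{7}$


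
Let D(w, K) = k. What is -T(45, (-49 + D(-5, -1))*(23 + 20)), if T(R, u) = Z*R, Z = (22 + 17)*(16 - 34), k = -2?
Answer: 31590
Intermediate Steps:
D(w, K) = -2
Z = -702 (Z = 39*(-18) = -702)
T(R, u) = -702*R
-T(45, (-49 + D(-5, -1))*(23 + 20)) = -(-702)*45 = -1*(-31590) = 31590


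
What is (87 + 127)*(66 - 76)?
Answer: -2140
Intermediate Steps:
(87 + 127)*(66 - 76) = 214*(-10) = -2140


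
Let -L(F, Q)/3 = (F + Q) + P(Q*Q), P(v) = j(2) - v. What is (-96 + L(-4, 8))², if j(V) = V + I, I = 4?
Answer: 4356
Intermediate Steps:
j(V) = 4 + V (j(V) = V + 4 = 4 + V)
P(v) = 6 - v (P(v) = (4 + 2) - v = 6 - v)
L(F, Q) = -18 - 3*F - 3*Q + 3*Q² (L(F, Q) = -3*((F + Q) + (6 - Q*Q)) = -3*((F + Q) + (6 - Q²)) = -3*(6 + F + Q - Q²) = -18 - 3*F - 3*Q + 3*Q²)
(-96 + L(-4, 8))² = (-96 + (-18 - 3*(-4) - 3*8 + 3*8²))² = (-96 + (-18 + 12 - 24 + 3*64))² = (-96 + (-18 + 12 - 24 + 192))² = (-96 + 162)² = 66² = 4356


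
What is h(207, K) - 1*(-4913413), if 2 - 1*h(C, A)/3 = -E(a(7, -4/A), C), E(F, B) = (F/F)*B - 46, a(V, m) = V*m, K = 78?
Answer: 4913902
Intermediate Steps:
E(F, B) = -46 + B (E(F, B) = 1*B - 46 = B - 46 = -46 + B)
h(C, A) = -132 + 3*C (h(C, A) = 6 - (-3)*(-46 + C) = 6 - 3*(46 - C) = 6 + (-138 + 3*C) = -132 + 3*C)
h(207, K) - 1*(-4913413) = (-132 + 3*207) - 1*(-4913413) = (-132 + 621) + 4913413 = 489 + 4913413 = 4913902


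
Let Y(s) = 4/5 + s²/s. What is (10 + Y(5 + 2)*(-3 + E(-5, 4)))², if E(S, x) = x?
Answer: 7921/25 ≈ 316.84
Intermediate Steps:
Y(s) = ⅘ + s (Y(s) = 4*(⅕) + s = ⅘ + s)
(10 + Y(5 + 2)*(-3 + E(-5, 4)))² = (10 + (⅘ + (5 + 2))*(-3 + 4))² = (10 + (⅘ + 7)*1)² = (10 + (39/5)*1)² = (10 + 39/5)² = (89/5)² = 7921/25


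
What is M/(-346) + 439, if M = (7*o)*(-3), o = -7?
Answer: 151747/346 ≈ 438.58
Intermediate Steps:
M = 147 (M = (7*(-7))*(-3) = -49*(-3) = 147)
M/(-346) + 439 = 147/(-346) + 439 = 147*(-1/346) + 439 = -147/346 + 439 = 151747/346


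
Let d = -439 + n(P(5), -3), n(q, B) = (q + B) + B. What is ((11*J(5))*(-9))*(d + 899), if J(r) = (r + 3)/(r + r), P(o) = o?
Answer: -181764/5 ≈ -36353.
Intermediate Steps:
n(q, B) = q + 2*B (n(q, B) = (B + q) + B = q + 2*B)
J(r) = (3 + r)/(2*r) (J(r) = (3 + r)/((2*r)) = (3 + r)*(1/(2*r)) = (3 + r)/(2*r))
d = -440 (d = -439 + (5 + 2*(-3)) = -439 + (5 - 6) = -439 - 1 = -440)
((11*J(5))*(-9))*(d + 899) = ((11*((1/2)*(3 + 5)/5))*(-9))*(-440 + 899) = ((11*((1/2)*(1/5)*8))*(-9))*459 = ((11*(4/5))*(-9))*459 = ((44/5)*(-9))*459 = -396/5*459 = -181764/5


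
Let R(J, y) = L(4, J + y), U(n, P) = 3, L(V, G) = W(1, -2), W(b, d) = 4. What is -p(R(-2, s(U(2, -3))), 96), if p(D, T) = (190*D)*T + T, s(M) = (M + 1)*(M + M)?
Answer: -73056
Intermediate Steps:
L(V, G) = 4
s(M) = 2*M*(1 + M) (s(M) = (1 + M)*(2*M) = 2*M*(1 + M))
R(J, y) = 4
p(D, T) = T + 190*D*T (p(D, T) = 190*D*T + T = T + 190*D*T)
-p(R(-2, s(U(2, -3))), 96) = -96*(1 + 190*4) = -96*(1 + 760) = -96*761 = -1*73056 = -73056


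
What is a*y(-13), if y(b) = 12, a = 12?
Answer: 144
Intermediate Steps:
a*y(-13) = 12*12 = 144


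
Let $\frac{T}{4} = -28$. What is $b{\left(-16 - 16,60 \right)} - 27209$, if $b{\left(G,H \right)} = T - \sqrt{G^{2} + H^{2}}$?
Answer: $-27389$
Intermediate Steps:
$T = -112$ ($T = 4 \left(-28\right) = -112$)
$b{\left(G,H \right)} = -112 - \sqrt{G^{2} + H^{2}}$
$b{\left(-16 - 16,60 \right)} - 27209 = \left(-112 - \sqrt{\left(-16 - 16\right)^{2} + 60^{2}}\right) - 27209 = \left(-112 - \sqrt{\left(-16 - 16\right)^{2} + 3600}\right) - 27209 = \left(-112 - \sqrt{\left(-32\right)^{2} + 3600}\right) - 27209 = \left(-112 - \sqrt{1024 + 3600}\right) - 27209 = \left(-112 - \sqrt{4624}\right) - 27209 = \left(-112 - 68\right) - 27209 = -180 - 27209 = -27389$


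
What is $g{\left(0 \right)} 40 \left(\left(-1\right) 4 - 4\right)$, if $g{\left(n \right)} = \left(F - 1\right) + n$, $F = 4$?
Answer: $-960$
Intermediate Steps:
$g{\left(n \right)} = 3 + n$ ($g{\left(n \right)} = \left(4 - 1\right) + n = 3 + n$)
$g{\left(0 \right)} 40 \left(\left(-1\right) 4 - 4\right) = \left(3 + 0\right) 40 \left(\left(-1\right) 4 - 4\right) = 3 \cdot 40 \left(-4 - 4\right) = 120 \left(-8\right) = -960$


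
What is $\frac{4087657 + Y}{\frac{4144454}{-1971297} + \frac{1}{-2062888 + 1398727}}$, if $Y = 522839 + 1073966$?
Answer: $- \frac{2480810228311645818}{917528894797} \approx -2.7038 \cdot 10^{6}$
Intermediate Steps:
$Y = 1596805$
$\frac{4087657 + Y}{\frac{4144454}{-1971297} + \frac{1}{-2062888 + 1398727}} = \frac{4087657 + 1596805}{\frac{4144454}{-1971297} + \frac{1}{-2062888 + 1398727}} = \frac{5684462}{4144454 \left(- \frac{1}{1971297}\right) + \frac{1}{-664161}} = \frac{5684462}{- \frac{4144454}{1971297} - \frac{1}{664161}} = \frac{5684462}{- \frac{917528894797}{436419528939}} = 5684462 \left(- \frac{436419528939}{917528894797}\right) = - \frac{2480810228311645818}{917528894797}$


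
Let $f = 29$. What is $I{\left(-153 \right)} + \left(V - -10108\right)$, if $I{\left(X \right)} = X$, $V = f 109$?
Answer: $13116$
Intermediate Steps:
$V = 3161$ ($V = 29 \cdot 109 = 3161$)
$I{\left(-153 \right)} + \left(V - -10108\right) = -153 + \left(3161 - -10108\right) = -153 + \left(3161 + 10108\right) = -153 + 13269 = 13116$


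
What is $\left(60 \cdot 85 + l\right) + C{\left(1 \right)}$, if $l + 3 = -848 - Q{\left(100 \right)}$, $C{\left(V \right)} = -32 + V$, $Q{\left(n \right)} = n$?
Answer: $4118$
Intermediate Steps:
$l = -951$ ($l = -3 - 948 = -951$)
$\left(60 \cdot 85 + l\right) + C{\left(1 \right)} = \left(60 \cdot 85 - 951\right) + \left(-32 + 1\right) = \left(5100 - 951\right) - 31 = 4149 - 31 = 4118$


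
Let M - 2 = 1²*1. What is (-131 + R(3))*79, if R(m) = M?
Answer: -10112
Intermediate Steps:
M = 3 (M = 2 + 1²*1 = 2 + 1*1 = 2 + 1 = 3)
R(m) = 3
(-131 + R(3))*79 = (-131 + 3)*79 = -128*79 = -10112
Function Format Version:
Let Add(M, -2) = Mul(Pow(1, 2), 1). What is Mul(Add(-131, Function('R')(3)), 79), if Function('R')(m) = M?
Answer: -10112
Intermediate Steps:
M = 3 (M = Add(2, Mul(Pow(1, 2), 1)) = Add(2, Mul(1, 1)) = Add(2, 1) = 3)
Function('R')(m) = 3
Mul(Add(-131, Function('R')(3)), 79) = Mul(Add(-131, 3), 79) = Mul(-128, 79) = -10112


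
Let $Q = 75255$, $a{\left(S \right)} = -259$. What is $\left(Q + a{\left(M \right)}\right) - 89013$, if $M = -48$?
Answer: $-14017$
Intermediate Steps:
$\left(Q + a{\left(M \right)}\right) - 89013 = \left(75255 - 259\right) - 89013 = 74996 - 89013 = -14017$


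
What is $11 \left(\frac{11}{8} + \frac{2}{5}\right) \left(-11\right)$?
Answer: $- \frac{8591}{40} \approx -214.77$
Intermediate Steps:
$11 \left(\frac{11}{8} + \frac{2}{5}\right) \left(-11\right) = 11 \cdot \frac{71}{40} \left(-11\right) = \frac{781}{40} \left(-11\right) = - \frac{8591}{40}$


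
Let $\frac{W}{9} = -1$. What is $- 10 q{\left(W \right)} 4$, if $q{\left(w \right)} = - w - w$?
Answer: $-720$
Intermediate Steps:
$W = -9$ ($W = 9 \left(-1\right) = -9$)
$q{\left(w \right)} = - 2 w$
$- 10 q{\left(W \right)} 4 = - 10 \left(\left(-2\right) \left(-9\right)\right) 4 = \left(-10\right) 18 \cdot 4 = \left(-180\right) 4 = -720$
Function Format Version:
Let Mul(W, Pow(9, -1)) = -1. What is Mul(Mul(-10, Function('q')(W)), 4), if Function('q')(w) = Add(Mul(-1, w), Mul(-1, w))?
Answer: -720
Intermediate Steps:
W = -9 (W = Mul(9, -1) = -9)
Function('q')(w) = Mul(-2, w)
Mul(Mul(-10, Function('q')(W)), 4) = Mul(Mul(-10, Mul(-2, -9)), 4) = Mul(Mul(-10, 18), 4) = Mul(-180, 4) = -720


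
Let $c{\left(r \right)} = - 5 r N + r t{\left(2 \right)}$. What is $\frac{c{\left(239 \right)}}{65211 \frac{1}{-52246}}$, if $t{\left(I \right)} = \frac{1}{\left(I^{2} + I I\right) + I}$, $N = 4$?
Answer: $\frac{1242436003}{326055} \approx 3810.5$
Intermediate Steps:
$t{\left(I \right)} = \frac{1}{I + 2 I^{2}}$ ($t{\left(I \right)} = \frac{1}{\left(I^{2} + I^{2}\right) + I} = \frac{1}{2 I^{2} + I} = \frac{1}{I + 2 I^{2}}$)
$c{\left(r \right)} = - \frac{199 r}{10}$ ($c{\left(r \right)} = - 5 r 4 + r \frac{1}{2 \left(1 + 2 \cdot 2\right)} = - 20 r + r \frac{1}{2 \left(1 + 4\right)} = - 20 r + r \frac{1}{2 \cdot 5} = - 20 r + r \frac{1}{2} \cdot \frac{1}{5} = - 20 r + r \frac{1}{10} = - 20 r + \frac{r}{10} = - \frac{199 r}{10}$)
$\frac{c{\left(239 \right)}}{65211 \frac{1}{-52246}} = \frac{\left(- \frac{199}{10}\right) 239}{65211 \frac{1}{-52246}} = - \frac{47561}{10 \cdot 65211 \left(- \frac{1}{52246}\right)} = - \frac{47561}{10 \left(- \frac{65211}{52246}\right)} = \left(- \frac{47561}{10}\right) \left(- \frac{52246}{65211}\right) = \frac{1242436003}{326055}$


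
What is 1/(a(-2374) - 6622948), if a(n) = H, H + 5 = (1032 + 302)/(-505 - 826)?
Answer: -1331/8815151777 ≈ -1.5099e-7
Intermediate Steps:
H = -7989/1331 (H = -5 + (1032 + 302)/(-505 - 826) = -5 + 1334/(-1331) = -5 + 1334*(-1/1331) = -5 - 1334/1331 = -7989/1331 ≈ -6.0023)
a(n) = -7989/1331
1/(a(-2374) - 6622948) = 1/(-7989/1331 - 6622948) = 1/(-8815151777/1331) = -1331/8815151777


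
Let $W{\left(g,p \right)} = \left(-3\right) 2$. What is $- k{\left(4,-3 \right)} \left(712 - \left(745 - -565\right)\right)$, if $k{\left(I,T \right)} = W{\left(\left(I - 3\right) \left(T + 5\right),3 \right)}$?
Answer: $-3588$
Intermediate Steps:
$W{\left(g,p \right)} = -6$
$k{\left(I,T \right)} = -6$
$- k{\left(4,-3 \right)} \left(712 - \left(745 - -565\right)\right) = \left(-1\right) \left(-6\right) \left(712 - \left(745 - -565\right)\right) = 6 \left(712 - \left(745 + 565\right)\right) = 6 \left(712 - 1310\right) = 6 \left(-598\right) = -3588$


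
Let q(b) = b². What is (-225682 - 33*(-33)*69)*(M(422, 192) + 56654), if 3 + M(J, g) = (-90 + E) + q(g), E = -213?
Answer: -14032227692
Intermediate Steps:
M(J, g) = -306 + g² (M(J, g) = -3 + ((-90 - 213) + g²) = -3 + (-303 + g²) = -306 + g²)
(-225682 - 33*(-33)*69)*(M(422, 192) + 56654) = (-225682 - 33*(-33)*69)*((-306 + 192²) + 56654) = (-225682 + 1089*69)*((-306 + 36864) + 56654) = (-225682 + 75141)*(36558 + 56654) = -150541*93212 = -14032227692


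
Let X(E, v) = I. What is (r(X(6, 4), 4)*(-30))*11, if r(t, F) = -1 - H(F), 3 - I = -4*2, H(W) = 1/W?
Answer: 825/2 ≈ 412.50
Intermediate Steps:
H(W) = 1/W
I = 11 (I = 3 - (-4)*2 = 3 - 1*(-8) = 3 + 8 = 11)
X(E, v) = 11
r(t, F) = -1 - 1/F
(r(X(6, 4), 4)*(-30))*11 = (((-1 - 1*4)/4)*(-30))*11 = (((-1 - 4)/4)*(-30))*11 = (((1/4)*(-5))*(-30))*11 = -5/4*(-30)*11 = (75/2)*11 = 825/2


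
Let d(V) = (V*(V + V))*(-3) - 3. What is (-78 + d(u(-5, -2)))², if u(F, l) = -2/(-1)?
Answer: 11025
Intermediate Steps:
u(F, l) = 2 (u(F, l) = -2*(-1) = 2)
d(V) = -3 - 6*V² (d(V) = (V*(2*V))*(-3) - 3 = (2*V²)*(-3) - 3 = -6*V² - 3 = -3 - 6*V²)
(-78 + d(u(-5, -2)))² = (-78 + (-3 - 6*2²))² = (-78 + (-3 - 6*4))² = (-78 + (-3 - 24))² = (-78 - 27)² = (-105)² = 11025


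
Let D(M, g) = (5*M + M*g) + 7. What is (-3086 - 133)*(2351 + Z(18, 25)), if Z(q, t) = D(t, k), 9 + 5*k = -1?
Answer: -7831827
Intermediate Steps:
k = -2 (k = -9/5 + (⅕)*(-1) = -9/5 - ⅕ = -2)
D(M, g) = 7 + 5*M + M*g
Z(q, t) = 7 + 3*t (Z(q, t) = 7 + 5*t + t*(-2) = 7 + 5*t - 2*t = 7 + 3*t)
(-3086 - 133)*(2351 + Z(18, 25)) = (-3086 - 133)*(2351 + (7 + 3*25)) = -3219*(2351 + (7 + 75)) = -3219*(2351 + 82) = -3219*2433 = -7831827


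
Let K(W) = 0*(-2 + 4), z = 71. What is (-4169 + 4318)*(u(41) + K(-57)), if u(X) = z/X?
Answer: 10579/41 ≈ 258.02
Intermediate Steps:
u(X) = 71/X
K(W) = 0 (K(W) = 0*2 = 0)
(-4169 + 4318)*(u(41) + K(-57)) = (-4169 + 4318)*(71/41 + 0) = 149*(71*(1/41) + 0) = 149*(71/41 + 0) = 149*(71/41) = 10579/41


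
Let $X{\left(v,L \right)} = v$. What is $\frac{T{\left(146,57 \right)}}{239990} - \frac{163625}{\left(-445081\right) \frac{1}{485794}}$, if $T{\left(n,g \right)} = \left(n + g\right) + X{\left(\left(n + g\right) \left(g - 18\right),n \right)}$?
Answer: $\frac{272519130194646}{1525928417} \approx 1.7859 \cdot 10^{5}$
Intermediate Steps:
$T{\left(n,g \right)} = g + n + \left(-18 + g\right) \left(g + n\right)$ ($T{\left(n,g \right)} = \left(n + g\right) + \left(n + g\right) \left(g - 18\right) = \left(g + n\right) + \left(g + n\right) \left(-18 + g\right) = \left(g + n\right) + \left(-18 + g\right) \left(g + n\right) = g + n + \left(-18 + g\right) \left(g + n\right)$)
$\frac{T{\left(146,57 \right)}}{239990} - \frac{163625}{\left(-445081\right) \frac{1}{485794}} = \frac{57^{2} - 969 - 2482 + 57 \cdot 146}{239990} - \frac{163625}{\left(-445081\right) \frac{1}{485794}} = \left(3249 - 969 - 2482 + 8322\right) \frac{1}{239990} - \frac{163625}{\left(-445081\right) \frac{1}{485794}} = 8120 \cdot \frac{1}{239990} - \frac{163625}{- \frac{445081}{485794}} = \frac{812}{23999} - - \frac{11355434750}{63583} = \frac{812}{23999} + \frac{11355434750}{63583} = \frac{272519130194646}{1525928417}$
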